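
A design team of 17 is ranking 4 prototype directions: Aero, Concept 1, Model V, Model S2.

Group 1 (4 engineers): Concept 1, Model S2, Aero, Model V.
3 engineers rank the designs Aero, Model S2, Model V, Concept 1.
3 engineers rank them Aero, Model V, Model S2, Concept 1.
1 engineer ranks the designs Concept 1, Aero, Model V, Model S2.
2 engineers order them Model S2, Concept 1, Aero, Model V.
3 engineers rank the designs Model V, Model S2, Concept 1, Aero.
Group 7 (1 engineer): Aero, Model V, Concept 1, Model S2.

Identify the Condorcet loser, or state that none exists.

Pairwise majorities:
Aero vs Concept 1: Aero preferred on 3+3+1 = 7 ballots; Concept 1 wins 10–7.
Aero vs Model V: 4+3+3+1+2+1 = 14 for Aero, 3 for Model V — Aero by 14–3.
Aero vs Model S2: Model S2 wins 9–8.
Concept 1 vs Model V: 7 to 10, Model V.
Concept 1 vs Model S2: Concept 1 is ranked higher on 4+1+1 = 6 ballots, Model S2 on 11. Model S2 wins 11–6.
Model V vs Model S2: Model S2 wins 9–8.
Each design has at least one pairwise win (Aero beats Model V; Concept 1 beats Aero; Model V beats Concept 1; Model S2 beats Aero) — no Condorcet loser.

none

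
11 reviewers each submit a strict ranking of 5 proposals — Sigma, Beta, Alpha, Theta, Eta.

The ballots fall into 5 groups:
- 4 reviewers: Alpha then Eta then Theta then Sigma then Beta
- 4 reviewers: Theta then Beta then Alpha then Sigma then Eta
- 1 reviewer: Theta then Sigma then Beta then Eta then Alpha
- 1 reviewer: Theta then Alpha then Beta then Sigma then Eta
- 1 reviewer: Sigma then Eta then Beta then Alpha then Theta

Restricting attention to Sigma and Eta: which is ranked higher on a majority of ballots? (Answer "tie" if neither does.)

Sigma

Ballots ranking Sigma above Eta: 4 + 1 + 1 + 1 = 7.
Ballots ranking Eta above Sigma: 11 − 7 = 4.
Sigma wins the head-to-head 7–4.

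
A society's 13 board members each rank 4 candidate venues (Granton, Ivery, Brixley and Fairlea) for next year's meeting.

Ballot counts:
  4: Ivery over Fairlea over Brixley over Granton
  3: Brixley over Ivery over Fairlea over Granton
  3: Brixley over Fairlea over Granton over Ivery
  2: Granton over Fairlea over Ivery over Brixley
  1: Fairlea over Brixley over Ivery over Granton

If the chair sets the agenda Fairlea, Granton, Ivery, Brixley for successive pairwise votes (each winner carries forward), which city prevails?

Brixley

Round 1: Fairlea vs Granton — 11–2, Fairlea advances.
Round 2: Fairlea vs Ivery — 6–7, Ivery advances.
Round 3: Ivery vs Brixley — 6–7, Brixley advances.
Brixley survives the agenda.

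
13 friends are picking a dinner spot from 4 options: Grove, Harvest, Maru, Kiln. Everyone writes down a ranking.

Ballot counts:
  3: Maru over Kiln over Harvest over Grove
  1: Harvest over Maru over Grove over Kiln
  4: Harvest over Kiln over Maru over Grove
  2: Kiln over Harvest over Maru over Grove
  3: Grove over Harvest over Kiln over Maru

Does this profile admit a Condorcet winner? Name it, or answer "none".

Harvest

Check each pair by majority over 13 ballots:
Grove vs Harvest: Harvest, 10–3.
Grove–Maru: Maru 10–3.
Grove vs Kiln: Kiln wins 9–4.
Harvest vs Maru: Harvest wins 10–3.
Harvest vs Kiln: Harvest wins 8–5.
Maru vs Kiln: Kiln, 9–4.
Harvest defeats every rival head-to-head and is the Condorcet winner.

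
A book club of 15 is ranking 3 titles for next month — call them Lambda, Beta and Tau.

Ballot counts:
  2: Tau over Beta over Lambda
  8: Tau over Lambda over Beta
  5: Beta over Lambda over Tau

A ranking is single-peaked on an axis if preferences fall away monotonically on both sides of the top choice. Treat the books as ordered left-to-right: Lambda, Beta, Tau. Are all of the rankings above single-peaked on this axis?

Axis positions: Lambda=1, Beta=2, Tau=3.
Faction 1 (peak Tau at position 3): ranking walks positions 3-2-1, expanding outward from the peak — single-peaked.
Faction 2: ranking walks positions 3-1-2; Lambda is ranked above Beta even though Beta lies between Lambda and the peak Tau on the axis — preferences dip and rise again. Not single-peaked.
Faction 3 (peak Beta at position 2): ranking walks positions 2-1-3, expanding outward from the peak — single-peaked.
Faction 2 violates single-peakedness, so the profile is not single-peaked on this axis.

no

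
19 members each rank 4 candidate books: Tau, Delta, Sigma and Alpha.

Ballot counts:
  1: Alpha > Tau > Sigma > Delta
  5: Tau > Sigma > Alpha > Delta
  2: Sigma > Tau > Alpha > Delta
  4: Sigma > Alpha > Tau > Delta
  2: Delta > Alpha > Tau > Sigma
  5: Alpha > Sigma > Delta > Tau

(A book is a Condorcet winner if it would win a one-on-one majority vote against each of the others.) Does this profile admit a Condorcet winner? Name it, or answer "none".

Sigma

Pairwise majorities:
Tau vs Delta: Tau preferred on 1+5+2+4 = 12 ballots; Tau wins 12–7.
Tau vs Sigma: Tau preferred on 1+5+2 = 8 ballots; Sigma wins 11–8.
Tau vs Alpha: Alpha, 12–7.
Delta vs Sigma: Sigma wins 17–2.
Delta vs Alpha: Alpha wins 17–2.
Sigma–Alpha: Sigma 11–8.
Sigma wins every pairwise contest, so Sigma is the Condorcet winner.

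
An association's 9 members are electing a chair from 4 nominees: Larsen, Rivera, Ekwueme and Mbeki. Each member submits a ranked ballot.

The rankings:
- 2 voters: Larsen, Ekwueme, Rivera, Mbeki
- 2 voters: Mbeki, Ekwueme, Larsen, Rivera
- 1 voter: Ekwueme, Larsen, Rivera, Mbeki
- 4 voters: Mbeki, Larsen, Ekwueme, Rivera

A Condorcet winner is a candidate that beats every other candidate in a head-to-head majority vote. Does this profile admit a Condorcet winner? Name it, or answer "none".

Pairwise majorities:
Larsen vs Rivera: Larsen, 9–0.
Larsen–Ekwueme: Larsen 6–3.
Larsen vs Mbeki: Mbeki wins 6–3.
Rivera vs Ekwueme: Ekwueme wins 9–0.
Rivera vs Mbeki: Mbeki, 6–3.
Ekwueme–Mbeki: Mbeki 6–3.
Mbeki defeats every rival head-to-head and is the Condorcet winner.

Mbeki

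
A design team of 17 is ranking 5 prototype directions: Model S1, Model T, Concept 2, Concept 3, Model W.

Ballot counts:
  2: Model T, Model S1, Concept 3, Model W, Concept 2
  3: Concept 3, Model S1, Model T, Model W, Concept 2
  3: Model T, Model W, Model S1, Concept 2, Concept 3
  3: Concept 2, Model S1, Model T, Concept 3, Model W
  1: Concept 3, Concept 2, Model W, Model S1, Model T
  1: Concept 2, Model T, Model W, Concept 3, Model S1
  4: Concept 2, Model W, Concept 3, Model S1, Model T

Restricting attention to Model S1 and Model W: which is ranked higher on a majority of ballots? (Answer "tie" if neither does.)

Model W

Ballots ranking Model S1 above Model W: 2 + 3 + 3 = 8.
Ballots ranking Model W above Model S1: 17 − 8 = 9.
Model W wins the head-to-head 9–8.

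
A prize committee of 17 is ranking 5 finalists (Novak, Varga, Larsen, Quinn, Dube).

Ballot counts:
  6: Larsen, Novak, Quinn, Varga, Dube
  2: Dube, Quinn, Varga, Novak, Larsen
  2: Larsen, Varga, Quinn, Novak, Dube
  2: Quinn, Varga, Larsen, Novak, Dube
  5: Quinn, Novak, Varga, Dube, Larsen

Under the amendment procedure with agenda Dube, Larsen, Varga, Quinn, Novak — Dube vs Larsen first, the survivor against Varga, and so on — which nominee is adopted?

Round 1: Dube vs Larsen — 7–10, Larsen advances.
Round 2: Larsen vs Varga — 8–9, Varga advances.
Round 3: Varga vs Quinn — 2–15, Quinn advances.
Round 4: Quinn vs Novak — 11–6, Quinn advances.
Quinn survives the agenda.

Quinn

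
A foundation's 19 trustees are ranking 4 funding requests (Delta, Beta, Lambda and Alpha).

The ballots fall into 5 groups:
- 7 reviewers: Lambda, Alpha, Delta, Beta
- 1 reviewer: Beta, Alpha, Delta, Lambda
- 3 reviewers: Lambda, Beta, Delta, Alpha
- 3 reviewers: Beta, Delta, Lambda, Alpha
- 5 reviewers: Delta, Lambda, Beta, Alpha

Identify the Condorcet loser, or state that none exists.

Alpha

Head-to-head results (19 reviewers):
Delta vs Beta: Delta, 12–7.
Delta vs Lambda: Lambda, 10–9.
Delta vs Alpha: Delta, 11–8.
Beta vs Lambda: Lambda, 15–4.
Beta vs Alpha: Beta is ranked higher on 1+3+3+5 = 12 ballots, Alpha on 7. Beta wins 12–7.
Lambda–Alpha: Lambda 18–1.
Alpha loses to every other project — it is the Condorcet loser.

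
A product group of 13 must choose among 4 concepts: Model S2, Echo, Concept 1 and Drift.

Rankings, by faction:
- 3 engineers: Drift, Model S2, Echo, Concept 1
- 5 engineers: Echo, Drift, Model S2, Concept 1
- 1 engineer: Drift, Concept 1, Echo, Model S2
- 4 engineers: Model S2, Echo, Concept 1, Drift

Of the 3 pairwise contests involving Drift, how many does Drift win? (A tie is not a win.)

Drift against each rival (13 engineers):
Drift vs Model S2: Drift, 9–4.
Drift vs Echo: Echo, 9–4.
Drift vs Concept 1: 9 to 4, Drift.
Drift beats Model S2, Concept 1; loses to Echo — 2 pairwise wins.

2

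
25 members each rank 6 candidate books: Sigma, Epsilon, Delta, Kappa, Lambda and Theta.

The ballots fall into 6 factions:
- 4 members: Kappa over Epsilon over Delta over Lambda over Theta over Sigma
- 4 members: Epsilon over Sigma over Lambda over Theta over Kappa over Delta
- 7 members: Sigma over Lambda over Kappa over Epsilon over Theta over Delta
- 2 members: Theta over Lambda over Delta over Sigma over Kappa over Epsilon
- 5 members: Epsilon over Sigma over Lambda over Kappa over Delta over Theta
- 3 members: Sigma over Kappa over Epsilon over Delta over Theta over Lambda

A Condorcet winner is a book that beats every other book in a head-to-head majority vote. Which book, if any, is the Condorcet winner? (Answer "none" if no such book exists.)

Check each pair by majority over 25 ballots:
Sigma–Epsilon: Epsilon 13–12.
Sigma vs Delta: Sigma, 19–6.
Sigma vs Kappa: Sigma, 21–4.
Sigma vs Lambda: Sigma, 19–6.
Sigma vs Theta: Sigma, 19–6.
Epsilon–Delta: Epsilon 23–2.
Epsilon vs Kappa: Kappa, 16–9.
Epsilon vs Lambda: Epsilon, 16–9.
Epsilon vs Theta: Epsilon wins 23–2.
Delta vs Kappa: Kappa wins 23–2.
Delta–Lambda: Lambda 18–7.
Delta vs Theta: Theta, 13–12.
Kappa–Lambda: Lambda 18–7.
Kappa–Theta: Kappa 19–6.
Lambda vs Theta: Lambda wins 20–5.
No book is unbeaten: Sigma loses to Epsilon; Epsilon loses to Kappa; Delta loses to Sigma; Kappa loses to Sigma; Lambda loses to Sigma; Theta loses to Sigma. In particular Sigma → Kappa → Epsilon → Sigma is a majority cycle — no Condorcet winner exists.

none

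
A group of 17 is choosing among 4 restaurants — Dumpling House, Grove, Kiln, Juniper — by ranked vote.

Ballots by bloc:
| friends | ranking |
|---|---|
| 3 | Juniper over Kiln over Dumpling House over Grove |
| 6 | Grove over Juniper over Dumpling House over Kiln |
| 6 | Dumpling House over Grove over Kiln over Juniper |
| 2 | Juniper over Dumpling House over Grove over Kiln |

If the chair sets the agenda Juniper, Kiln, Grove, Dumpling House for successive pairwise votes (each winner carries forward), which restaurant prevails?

Round 1: Juniper vs Kiln — 11–6, Juniper advances.
Round 2: Juniper vs Grove — 5–12, Grove advances.
Round 3: Grove vs Dumpling House — 6–11, Dumpling House advances.
The agenda winner is Dumpling House.

Dumpling House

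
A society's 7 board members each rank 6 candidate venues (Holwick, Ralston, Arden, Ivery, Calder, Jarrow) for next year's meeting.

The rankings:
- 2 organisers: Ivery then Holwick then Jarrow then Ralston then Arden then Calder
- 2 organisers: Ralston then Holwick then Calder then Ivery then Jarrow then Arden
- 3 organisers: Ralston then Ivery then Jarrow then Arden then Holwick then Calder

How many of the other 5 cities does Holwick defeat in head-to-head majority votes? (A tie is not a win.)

Holwick against each rival (7 organisers):
Holwick vs Ralston: Ralston, 5–2.
Holwick vs Arden: 2+2 = 4 for Holwick, 3 for Arden — Holwick by 4–3.
Holwick vs Ivery: Ivery wins 5–2.
Holwick–Calder: Holwick 7–0.
Holwick vs Jarrow: Holwick wins 4–3.
Holwick beats Arden, Calder, Jarrow; loses to Ralston, Ivery — 3 pairwise wins.

3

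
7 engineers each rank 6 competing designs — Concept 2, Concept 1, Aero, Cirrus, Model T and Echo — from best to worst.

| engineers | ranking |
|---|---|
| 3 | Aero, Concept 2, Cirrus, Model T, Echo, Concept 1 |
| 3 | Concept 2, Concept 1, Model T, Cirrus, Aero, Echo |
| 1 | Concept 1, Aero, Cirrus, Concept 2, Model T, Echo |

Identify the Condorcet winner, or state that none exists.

Pairwise majorities:
Concept 2 vs Concept 1: Concept 2 wins 6–1.
Concept 2–Aero: Aero 4–3.
Concept 2 vs Cirrus: Concept 2 wins 6–1.
Concept 2–Model T: Concept 2 7–0.
Concept 2 vs Echo: Concept 2, 7–0.
Concept 1 vs Aero: Concept 1 wins 4–3.
Concept 1 vs Cirrus: Concept 1 wins 4–3.
Concept 1–Model T: Concept 1 4–3.
Concept 1 vs Echo: Concept 1 wins 4–3.
Aero–Cirrus: Aero 4–3.
Aero–Model T: Aero 4–3.
Aero vs Echo: Aero, 7–0.
Cirrus vs Model T: Cirrus wins 4–3.
Cirrus vs Echo: Cirrus, 7–0.
Model T vs Echo: Model T wins 7–0.
No design is unbeaten: Concept 2 loses to Aero; Concept 1 loses to Concept 2; Aero loses to Concept 1; Cirrus loses to Concept 2; Model T loses to Concept 2; Echo loses to Concept 2. In particular Concept 2 beats Concept 1 beats Aero beats Concept 2 is a majority cycle — no Condorcet winner exists.

none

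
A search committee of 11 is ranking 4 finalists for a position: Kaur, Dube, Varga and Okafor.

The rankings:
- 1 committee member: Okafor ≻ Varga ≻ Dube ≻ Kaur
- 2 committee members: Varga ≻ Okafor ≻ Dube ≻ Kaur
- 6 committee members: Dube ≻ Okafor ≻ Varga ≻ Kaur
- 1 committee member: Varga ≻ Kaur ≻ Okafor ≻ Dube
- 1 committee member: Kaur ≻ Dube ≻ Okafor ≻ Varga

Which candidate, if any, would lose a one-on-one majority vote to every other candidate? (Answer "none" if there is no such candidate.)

Kaur

Head-to-head results (11 committee members):
Kaur vs Dube: Kaur is ranked higher on 1+1 = 2 ballots, Dube on 9. Dube wins 9–2.
Kaur vs Varga: Kaur is ranked higher on 1 ballot, Varga on 10. Varga wins 10–1.
Kaur vs Okafor: 1+1 = 2 for Kaur, 9 for Okafor — Okafor by 9–2.
Dube vs Varga: Dube wins 7–4.
Dube vs Okafor: Dube wins 7–4.
Varga vs Okafor: Varga preferred on 2+1 = 3 ballots; Okafor wins 8–3.
Kaur loses to every other candidate — it is the Condorcet loser.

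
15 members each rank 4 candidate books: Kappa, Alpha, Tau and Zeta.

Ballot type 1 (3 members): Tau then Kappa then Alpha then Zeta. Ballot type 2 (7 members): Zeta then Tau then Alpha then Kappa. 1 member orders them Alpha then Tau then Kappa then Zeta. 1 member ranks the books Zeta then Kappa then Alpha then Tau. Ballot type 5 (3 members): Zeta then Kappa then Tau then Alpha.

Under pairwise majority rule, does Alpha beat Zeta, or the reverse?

Zeta

Ballots ranking Alpha above Zeta: 3 + 1 = 4.
Ballots ranking Zeta above Alpha: 15 − 4 = 11.
Zeta wins the head-to-head 11–4.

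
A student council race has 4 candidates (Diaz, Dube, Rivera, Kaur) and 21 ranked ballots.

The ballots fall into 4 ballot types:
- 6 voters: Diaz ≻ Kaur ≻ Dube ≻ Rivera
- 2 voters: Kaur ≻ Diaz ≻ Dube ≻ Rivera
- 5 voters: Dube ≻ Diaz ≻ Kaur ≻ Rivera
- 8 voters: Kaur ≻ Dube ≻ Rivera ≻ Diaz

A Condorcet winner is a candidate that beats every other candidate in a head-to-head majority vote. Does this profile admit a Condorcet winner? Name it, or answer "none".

none

Pairwise majorities:
Diaz vs Dube: Dube, 13–8.
Diaz vs Rivera: 13 to 8, Diaz.
Diaz vs Kaur: Diaz wins 11–10.
Dube vs Rivera: Dube is ranked higher on 6+2+5+8 = 21 ballots, Rivera on 0. Dube wins 21–0.
Dube vs Kaur: Dube preferred on 5 ballots; Kaur wins 16–5.
Rivera vs Kaur: Kaur, 21–0.
Every candidate loses at least once (Diaz loses to Dube; Dube loses to Kaur; Rivera loses to Diaz; Kaur loses to Diaz). The majority relation contains the cycle Diaz beats Kaur beats Dube beats Diaz, so there is no Condorcet winner.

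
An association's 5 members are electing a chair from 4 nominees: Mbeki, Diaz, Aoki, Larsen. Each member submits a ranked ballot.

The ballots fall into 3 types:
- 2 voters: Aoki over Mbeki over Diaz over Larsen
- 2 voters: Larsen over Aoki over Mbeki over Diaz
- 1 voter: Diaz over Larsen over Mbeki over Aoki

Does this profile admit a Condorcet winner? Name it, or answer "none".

Pairwise majorities:
Mbeki–Diaz: Mbeki 4–1.
Mbeki vs Aoki: Aoki wins 4–1.
Mbeki vs Larsen: Larsen, 3–2.
Diaz vs Aoki: Aoki, 4–1.
Diaz vs Larsen: Diaz wins 3–2.
Aoki–Larsen: Larsen 3–2.
No candidate is unbeaten: Mbeki loses to Aoki; Diaz loses to Mbeki; Aoki loses to Larsen; Larsen loses to Diaz. In particular Mbeki > Diaz > Larsen > Mbeki is a majority cycle — no Condorcet winner exists.

none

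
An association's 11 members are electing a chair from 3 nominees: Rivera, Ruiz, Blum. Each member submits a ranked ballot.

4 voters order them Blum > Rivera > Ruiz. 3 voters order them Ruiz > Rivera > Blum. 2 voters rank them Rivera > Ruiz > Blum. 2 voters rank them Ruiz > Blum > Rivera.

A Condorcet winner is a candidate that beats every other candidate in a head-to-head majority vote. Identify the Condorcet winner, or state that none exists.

Check each pair by majority over 11 ballots:
Rivera–Ruiz: Rivera 6–5.
Rivera vs Blum: 3+2 = 5 for Rivera, 6 for Blum — Blum by 6–5.
Ruiz–Blum: Ruiz 7–4.
Every candidate loses at least once (Rivera loses to Blum; Ruiz loses to Rivera; Blum loses to Ruiz). The majority relation contains the cycle Rivera > Ruiz > Blum > Rivera, so there is no Condorcet winner.

none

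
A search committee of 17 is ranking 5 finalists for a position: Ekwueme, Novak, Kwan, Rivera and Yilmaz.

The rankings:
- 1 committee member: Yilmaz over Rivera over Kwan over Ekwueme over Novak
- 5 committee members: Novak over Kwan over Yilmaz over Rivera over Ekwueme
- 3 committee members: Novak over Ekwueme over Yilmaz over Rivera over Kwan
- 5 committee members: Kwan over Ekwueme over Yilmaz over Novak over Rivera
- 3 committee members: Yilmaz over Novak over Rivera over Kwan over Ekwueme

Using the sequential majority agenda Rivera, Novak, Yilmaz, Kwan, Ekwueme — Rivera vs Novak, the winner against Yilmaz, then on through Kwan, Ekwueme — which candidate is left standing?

Round 1: Rivera vs Novak — 1–16, Novak advances.
Round 2: Novak vs Yilmaz — 8–9, Yilmaz advances.
Round 3: Yilmaz vs Kwan — 7–10, Kwan advances.
Round 4: Kwan vs Ekwueme — 14–3, Kwan advances.
Kwan survives the agenda.

Kwan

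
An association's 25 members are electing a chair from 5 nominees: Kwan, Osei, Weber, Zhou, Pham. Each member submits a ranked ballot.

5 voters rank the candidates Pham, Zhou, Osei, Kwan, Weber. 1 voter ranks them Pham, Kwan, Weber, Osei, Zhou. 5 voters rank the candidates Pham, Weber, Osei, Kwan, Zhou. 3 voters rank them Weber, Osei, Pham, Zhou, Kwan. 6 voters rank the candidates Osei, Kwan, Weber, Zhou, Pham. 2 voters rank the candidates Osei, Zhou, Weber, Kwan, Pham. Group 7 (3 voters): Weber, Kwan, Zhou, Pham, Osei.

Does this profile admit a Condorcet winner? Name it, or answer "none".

none

Head-to-head results (25 voters):
Kwan vs Osei: Osei, 21–4.
Kwan vs Weber: Weber, 13–12.
Kwan vs Zhou: Kwan, 15–10.
Kwan vs Pham: Pham, 14–11.
Osei–Weber: Osei 13–12.
Osei vs Zhou: Osei, 17–8.
Osei vs Pham: Pham wins 14–11.
Weber vs Zhou: Weber, 18–7.
Weber vs Pham: Weber, 14–11.
Zhou vs Pham: Pham wins 14–11.
Every candidate loses at least once (Kwan loses to Osei; Osei loses to Pham; Weber loses to Osei; Zhou loses to Kwan; Pham loses to Weber). The majority relation contains the cycle Osei > Weber > Pham > Osei, so there is no Condorcet winner.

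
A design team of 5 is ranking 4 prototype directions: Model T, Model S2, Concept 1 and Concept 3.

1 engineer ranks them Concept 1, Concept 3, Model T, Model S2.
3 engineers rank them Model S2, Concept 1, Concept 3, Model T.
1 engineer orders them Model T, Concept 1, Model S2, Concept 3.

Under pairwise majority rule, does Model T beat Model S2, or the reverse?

Model S2

Ballots ranking Model T above Model S2: 1 + 1 = 2.
Ballots ranking Model S2 above Model T: 5 − 2 = 3.
Model S2 wins the head-to-head 3–2.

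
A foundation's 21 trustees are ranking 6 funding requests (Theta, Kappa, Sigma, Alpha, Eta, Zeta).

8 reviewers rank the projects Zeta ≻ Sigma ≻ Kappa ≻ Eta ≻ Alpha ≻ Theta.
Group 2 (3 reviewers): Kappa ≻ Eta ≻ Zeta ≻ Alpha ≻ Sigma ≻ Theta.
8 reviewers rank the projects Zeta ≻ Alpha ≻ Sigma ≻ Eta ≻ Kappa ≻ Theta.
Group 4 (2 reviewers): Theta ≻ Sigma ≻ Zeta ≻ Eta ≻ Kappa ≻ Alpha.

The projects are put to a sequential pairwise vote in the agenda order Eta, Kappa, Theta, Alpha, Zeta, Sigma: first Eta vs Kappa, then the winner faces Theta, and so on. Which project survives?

Round 1: Eta vs Kappa — 10–11, Kappa advances.
Round 2: Kappa vs Theta — 19–2, Kappa advances.
Round 3: Kappa vs Alpha — 13–8, Kappa advances.
Round 4: Kappa vs Zeta — 3–18, Zeta advances.
Round 5: Zeta vs Sigma — 19–2, Zeta advances.
The agenda winner is Zeta.

Zeta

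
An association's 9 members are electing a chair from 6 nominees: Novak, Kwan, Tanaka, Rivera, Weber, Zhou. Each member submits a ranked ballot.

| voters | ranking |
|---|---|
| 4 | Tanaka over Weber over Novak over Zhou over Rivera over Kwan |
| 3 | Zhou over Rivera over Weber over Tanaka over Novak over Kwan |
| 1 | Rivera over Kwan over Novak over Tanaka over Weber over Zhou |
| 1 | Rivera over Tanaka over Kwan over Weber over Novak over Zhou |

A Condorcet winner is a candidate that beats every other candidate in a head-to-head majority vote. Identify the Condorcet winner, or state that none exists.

Check each pair by majority over 9 ballots:
Novak vs Kwan: Novak wins 7–2.
Novak vs Tanaka: Tanaka wins 8–1.
Novak vs Rivera: Rivera wins 5–4.
Novak vs Weber: Weber wins 8–1.
Novak vs Zhou: Novak wins 6–3.
Kwan vs Tanaka: Tanaka, 8–1.
Kwan–Rivera: Rivera 9–0.
Kwan vs Weber: Weber, 7–2.
Kwan–Zhou: Zhou 7–2.
Tanaka vs Rivera: Rivera, 5–4.
Tanaka–Weber: Tanaka 6–3.
Tanaka vs Zhou: Tanaka wins 6–3.
Rivera–Weber: Rivera 5–4.
Rivera vs Zhou: Zhou wins 7–2.
Weber vs Zhou: Weber wins 6–3.
Each candidate drops at least one matchup (Novak loses to Tanaka; Kwan loses to Novak; Tanaka loses to Rivera; Rivera loses to Zhou; Weber loses to Tanaka; Zhou loses to Novak); the cycle Novak > Zhou > Rivera > Novak rules out a Condorcet winner.

none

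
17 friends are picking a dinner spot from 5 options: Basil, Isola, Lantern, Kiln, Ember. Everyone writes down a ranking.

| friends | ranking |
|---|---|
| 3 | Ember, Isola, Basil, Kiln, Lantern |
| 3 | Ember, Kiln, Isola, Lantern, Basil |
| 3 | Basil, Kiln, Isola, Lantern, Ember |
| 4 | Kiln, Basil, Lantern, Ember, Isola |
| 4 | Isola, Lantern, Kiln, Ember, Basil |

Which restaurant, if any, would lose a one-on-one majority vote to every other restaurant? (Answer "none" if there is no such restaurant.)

Head-to-head results (17 friends):
Basil vs Isola: Basil is ranked higher on 3+4 = 7 ballots, Isola on 10. Isola wins 10–7.
Basil vs Lantern: Basil is ranked higher on 3+3+4 = 10 ballots, Lantern on 7. Basil wins 10–7.
Basil vs Kiln: 6 to 11, Kiln.
Basil vs Ember: 3+4 = 7 for Basil, 10 for Ember — Ember by 10–7.
Isola vs Lantern: Isola preferred on 3+3+3+4 = 13 ballots; Isola wins 13–4.
Isola–Kiln: Kiln 10–7.
Isola vs Ember: Isola is ranked higher on 3+4 = 7 ballots, Ember on 10. Ember wins 10–7.
Lantern vs Kiln: Kiln wins 13–4.
Lantern vs Ember: 3+4+4 = 11 for Lantern, 6 for Ember — Lantern by 11–6.
Kiln vs Ember: 3+4+4 = 11 for Kiln, 6 for Ember — Kiln by 11–6.
Each restaurant has at least one pairwise win (Basil beats Lantern; Isola beats Basil; Lantern beats Ember; Kiln beats Basil; Ember beats Basil) — no Condorcet loser.

none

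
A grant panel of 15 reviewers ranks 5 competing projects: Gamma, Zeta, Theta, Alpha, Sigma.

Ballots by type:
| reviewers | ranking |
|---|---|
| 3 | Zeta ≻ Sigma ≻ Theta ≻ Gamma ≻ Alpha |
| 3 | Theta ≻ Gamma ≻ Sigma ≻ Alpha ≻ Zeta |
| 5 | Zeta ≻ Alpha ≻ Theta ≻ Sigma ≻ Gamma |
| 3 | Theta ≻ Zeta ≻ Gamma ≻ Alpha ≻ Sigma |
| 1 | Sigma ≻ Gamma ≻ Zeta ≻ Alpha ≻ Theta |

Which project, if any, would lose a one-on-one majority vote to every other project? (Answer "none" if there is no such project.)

none

Pairwise majorities:
Gamma vs Zeta: Zeta wins 11–4.
Gamma vs Theta: Gamma preferred on 1 ballot; Theta wins 14–1.
Gamma vs Alpha: 3+3+3+1 = 10 for Gamma, 5 for Alpha — Gamma by 10–5.
Gamma vs Sigma: Sigma wins 9–6.
Zeta vs Theta: Zeta, 9–6.
Zeta vs Alpha: 3+5+3+1 = 12 for Zeta, 3 for Alpha — Zeta by 12–3.
Zeta vs Sigma: 3+5+3 = 11 for Zeta, 4 for Sigma — Zeta by 11–4.
Theta vs Alpha: 3+3+3 = 9 for Theta, 6 for Alpha — Theta by 9–6.
Theta vs Sigma: Theta preferred on 3+5+3 = 11 ballots; Theta wins 11–4.
Alpha vs Sigma: Alpha wins 8–7.
Every project wins at least one matchup (Gamma beats Alpha; Zeta beats Gamma; Theta beats Gamma; Alpha beats Sigma; Sigma beats Gamma), so there is no Condorcet loser.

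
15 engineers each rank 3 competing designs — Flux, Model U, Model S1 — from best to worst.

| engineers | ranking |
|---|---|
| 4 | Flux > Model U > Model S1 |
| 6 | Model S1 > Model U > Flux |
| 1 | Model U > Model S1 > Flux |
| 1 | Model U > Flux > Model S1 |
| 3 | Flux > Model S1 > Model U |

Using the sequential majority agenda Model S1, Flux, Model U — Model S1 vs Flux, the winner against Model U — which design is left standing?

Model U

Round 1: Model S1 vs Flux — 7–8, Flux advances.
Round 2: Flux vs Model U — 7–8, Model U advances.
Model U survives the agenda.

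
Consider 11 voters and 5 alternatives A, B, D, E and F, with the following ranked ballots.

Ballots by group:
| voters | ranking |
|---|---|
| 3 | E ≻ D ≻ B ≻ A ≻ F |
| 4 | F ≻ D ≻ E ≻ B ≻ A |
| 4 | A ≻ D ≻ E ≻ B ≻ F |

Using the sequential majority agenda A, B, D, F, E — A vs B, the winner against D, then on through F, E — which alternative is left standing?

D

Round 1: A vs B — 4–7, B advances.
Round 2: B vs D — 0–11, D advances.
Round 3: D vs F — 7–4, D advances.
Round 4: D vs E — 8–3, D advances.
D survives the agenda.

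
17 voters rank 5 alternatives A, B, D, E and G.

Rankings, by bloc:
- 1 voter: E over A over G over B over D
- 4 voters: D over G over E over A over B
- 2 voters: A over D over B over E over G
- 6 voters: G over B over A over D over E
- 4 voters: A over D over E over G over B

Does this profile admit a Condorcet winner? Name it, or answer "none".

none

Head-to-head results (17 voters):
A vs B: A preferred on 1+4+2+4 = 11 ballots; A wins 11–6.
A vs D: A is ranked higher on 1+2+6+4 = 13 ballots, D on 4. A wins 13–4.
A vs E: A preferred on 2+6+4 = 12 ballots; A wins 12–5.
A vs G: A is ranked higher on 1+2+4 = 7 ballots, G on 10. G wins 10–7.
B vs D: B is ranked higher on 1+6 = 7 ballots, D on 10. D wins 10–7.
B vs E: B preferred on 2+6 = 8 ballots; E wins 9–8.
B vs G: B is ranked higher on 2 ballots, G on 15. G wins 15–2.
D vs E: 4+2+6+4 = 16 for D, 1 for E — D by 16–1.
D vs G: 10 to 7, D.
E vs G: 7 to 10, G.
Every alternative loses at least once (A loses to G; B loses to A; D loses to A; E loses to A; G loses to D). The majority relation contains the cycle A > D > G > A, so there is no Condorcet winner.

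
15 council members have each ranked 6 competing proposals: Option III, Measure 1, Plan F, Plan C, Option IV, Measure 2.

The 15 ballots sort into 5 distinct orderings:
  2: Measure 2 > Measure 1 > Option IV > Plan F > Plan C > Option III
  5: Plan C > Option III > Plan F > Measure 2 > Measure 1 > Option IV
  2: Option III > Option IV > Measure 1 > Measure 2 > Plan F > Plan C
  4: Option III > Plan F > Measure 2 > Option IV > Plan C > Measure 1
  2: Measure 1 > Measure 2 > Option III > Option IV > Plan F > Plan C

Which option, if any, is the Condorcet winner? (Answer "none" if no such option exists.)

Pairwise majorities:
Option III vs Measure 1: Option III wins 11–4.
Option III vs Plan F: Option III is ranked higher on 5+2+4+2 = 13 ballots, Plan F on 2. Option III wins 13–2.
Option III vs Plan C: Option III wins 8–7.
Option III vs Option IV: 5+2+4+2 = 13 for Option III, 2 for Option IV — Option III by 13–2.
Option III vs Measure 2: Option III preferred on 5+2+4 = 11 ballots; Option III wins 11–4.
Measure 1 vs Plan F: Plan F wins 9–6.
Measure 1 vs Plan C: Plan C wins 9–6.
Measure 1 vs Option IV: Measure 1 is ranked higher on 2+5+2 = 9 ballots, Option IV on 6. Measure 1 wins 9–6.
Measure 1–Measure 2: Measure 2 11–4.
Plan F vs Plan C: Plan F wins 10–5.
Plan F–Option IV: Plan F 9–6.
Plan F vs Measure 2: Plan F wins 9–6.
Plan C vs Option IV: 5 for Plan C, 10 for Option IV — Option IV by 10–5.
Plan C vs Measure 2: Measure 2, 10–5.
Option IV vs Measure 2: 2 for Option IV, 13 for Measure 2 — Measure 2 by 13–2.
Option III beats each of Measure 1, Plan F, Plan C, Option IV, Measure 2 — Option III is the Condorcet winner.

Option III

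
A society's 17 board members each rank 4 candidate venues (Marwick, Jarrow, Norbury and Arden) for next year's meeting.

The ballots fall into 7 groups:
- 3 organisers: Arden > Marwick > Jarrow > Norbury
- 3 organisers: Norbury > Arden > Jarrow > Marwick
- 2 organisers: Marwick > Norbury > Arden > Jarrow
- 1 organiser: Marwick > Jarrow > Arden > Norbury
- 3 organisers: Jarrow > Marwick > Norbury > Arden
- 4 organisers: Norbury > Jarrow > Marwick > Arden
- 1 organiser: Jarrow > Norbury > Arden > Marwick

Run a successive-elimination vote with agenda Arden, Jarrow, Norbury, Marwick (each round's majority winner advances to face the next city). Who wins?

Marwick

Round 1: Arden vs Jarrow — 8–9, Jarrow advances.
Round 2: Jarrow vs Norbury — 8–9, Norbury advances.
Round 3: Norbury vs Marwick — 8–9, Marwick advances.
The agenda winner is Marwick.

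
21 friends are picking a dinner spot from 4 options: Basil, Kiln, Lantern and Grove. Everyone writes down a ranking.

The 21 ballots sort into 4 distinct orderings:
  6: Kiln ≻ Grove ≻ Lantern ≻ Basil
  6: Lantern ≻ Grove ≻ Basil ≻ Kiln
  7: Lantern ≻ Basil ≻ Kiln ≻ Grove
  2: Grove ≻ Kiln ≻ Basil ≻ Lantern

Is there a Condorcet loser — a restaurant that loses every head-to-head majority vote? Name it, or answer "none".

Pairwise majorities:
Basil vs Kiln: Basil, 13–8.
Basil vs Lantern: Lantern, 19–2.
Basil vs Grove: Grove, 14–7.
Kiln vs Lantern: Kiln is ranked higher on 6+2 = 8 ballots, Lantern on 13. Lantern wins 13–8.
Kiln vs Grove: 6+7 = 13 for Kiln, 8 for Grove — Kiln by 13–8.
Lantern vs Grove: Lantern, 13–8.
No restaurant is winless: Basil beats Kiln; Kiln beats Grove; Lantern beats Basil; Grove beats Basil. There is no Condorcet loser.

none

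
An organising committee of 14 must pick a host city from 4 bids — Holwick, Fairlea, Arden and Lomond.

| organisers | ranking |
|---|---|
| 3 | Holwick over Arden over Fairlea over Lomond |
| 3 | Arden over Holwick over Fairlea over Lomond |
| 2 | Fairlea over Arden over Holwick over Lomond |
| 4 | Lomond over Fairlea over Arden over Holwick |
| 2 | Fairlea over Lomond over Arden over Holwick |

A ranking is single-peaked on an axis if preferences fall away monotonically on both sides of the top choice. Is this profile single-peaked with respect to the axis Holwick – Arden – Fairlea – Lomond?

Axis positions: Holwick=1, Arden=2, Fairlea=3, Lomond=4.
Type 1 (peak Holwick at position 1): ranking walks positions 1-2-3-4, expanding outward from the peak — single-peaked.
Type 2 (peak Arden at position 2): ranking walks positions 2-1-3-4, expanding outward from the peak — single-peaked.
Type 3 (peak Fairlea at position 3): ranking walks positions 3-2-1-4, expanding outward from the peak — single-peaked.
Type 4 (peak Lomond at position 4): ranking walks positions 4-3-2-1, expanding outward from the peak — single-peaked.
Type 5 (peak Fairlea at position 3): ranking walks positions 3-4-2-1, expanding outward from the peak — single-peaked.
Every ranking is single-peaked on this axis.

yes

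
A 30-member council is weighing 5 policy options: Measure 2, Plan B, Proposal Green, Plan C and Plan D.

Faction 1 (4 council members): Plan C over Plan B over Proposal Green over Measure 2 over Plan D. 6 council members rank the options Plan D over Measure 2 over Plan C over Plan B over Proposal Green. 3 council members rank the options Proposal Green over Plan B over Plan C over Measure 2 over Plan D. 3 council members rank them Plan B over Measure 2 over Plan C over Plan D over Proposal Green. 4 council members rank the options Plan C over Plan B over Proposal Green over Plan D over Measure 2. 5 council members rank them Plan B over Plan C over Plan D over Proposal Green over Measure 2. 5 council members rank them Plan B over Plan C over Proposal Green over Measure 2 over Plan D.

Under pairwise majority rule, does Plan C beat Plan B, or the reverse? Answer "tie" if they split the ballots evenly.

Ballots ranking Plan C above Plan B: 4 + 6 + 4 = 14.
Ballots ranking Plan B above Plan C: 30 − 14 = 16.
Plan B wins the head-to-head 16–14.

Plan B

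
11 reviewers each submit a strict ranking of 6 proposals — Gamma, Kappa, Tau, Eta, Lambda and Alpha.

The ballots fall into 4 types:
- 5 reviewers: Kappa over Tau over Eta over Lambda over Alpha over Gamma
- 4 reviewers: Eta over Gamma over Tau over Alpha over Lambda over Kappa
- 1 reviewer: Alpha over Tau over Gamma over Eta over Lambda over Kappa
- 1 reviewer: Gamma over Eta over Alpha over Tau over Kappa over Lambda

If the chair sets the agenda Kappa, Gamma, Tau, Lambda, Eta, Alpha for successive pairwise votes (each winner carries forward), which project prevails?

Tau

Round 1: Kappa vs Gamma — 5–6, Gamma advances.
Round 2: Gamma vs Tau — 5–6, Tau advances.
Round 3: Tau vs Lambda — 11–0, Tau advances.
Round 4: Tau vs Eta — 6–5, Tau advances.
Round 5: Tau vs Alpha — 9–2, Tau advances.
Tau survives the agenda.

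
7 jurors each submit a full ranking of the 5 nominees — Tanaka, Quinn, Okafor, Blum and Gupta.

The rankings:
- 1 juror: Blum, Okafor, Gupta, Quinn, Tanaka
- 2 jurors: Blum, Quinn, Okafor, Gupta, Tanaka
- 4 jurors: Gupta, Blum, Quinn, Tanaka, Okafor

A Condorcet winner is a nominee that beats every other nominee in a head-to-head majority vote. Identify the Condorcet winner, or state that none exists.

Pairwise majorities:
Tanaka vs Quinn: 0 for Tanaka, 7 for Quinn — Quinn by 7–0.
Tanaka vs Okafor: Tanaka is ranked higher on 4 ballots, Okafor on 3. Tanaka wins 4–3.
Tanaka vs Blum: Blum, 7–0.
Tanaka vs Gupta: 0 for Tanaka, 7 for Gupta — Gupta by 7–0.
Quinn vs Okafor: Quinn is ranked higher on 2+4 = 6 ballots, Okafor on 1. Quinn wins 6–1.
Quinn vs Blum: Quinn preferred on 0 ballots; Blum wins 7–0.
Quinn vs Gupta: 2 for Quinn, 5 for Gupta — Gupta by 5–2.
Okafor vs Blum: Okafor preferred on 0 ballots; Blum wins 7–0.
Okafor vs Gupta: Okafor is ranked higher on 1+2 = 3 ballots, Gupta on 4. Gupta wins 4–3.
Blum–Gupta: Gupta 4–3.
Gupta wins every pairwise contest, so Gupta is the Condorcet winner.

Gupta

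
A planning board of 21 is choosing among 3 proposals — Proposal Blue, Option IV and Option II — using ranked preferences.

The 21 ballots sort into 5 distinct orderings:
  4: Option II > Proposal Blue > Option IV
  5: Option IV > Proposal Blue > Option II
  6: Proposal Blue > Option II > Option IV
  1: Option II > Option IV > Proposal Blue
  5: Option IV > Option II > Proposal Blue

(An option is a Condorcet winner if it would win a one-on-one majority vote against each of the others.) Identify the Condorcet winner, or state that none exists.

none

Pairwise majorities:
Proposal Blue vs Option IV: Option IV wins 11–10.
Proposal Blue vs Option II: Proposal Blue wins 11–10.
Option IV vs Option II: Option II wins 11–10.
No option is unbeaten: Proposal Blue loses to Option IV; Option IV loses to Option II; Option II loses to Proposal Blue. In particular Proposal Blue beats Option II beats Option IV beats Proposal Blue is a majority cycle — no Condorcet winner exists.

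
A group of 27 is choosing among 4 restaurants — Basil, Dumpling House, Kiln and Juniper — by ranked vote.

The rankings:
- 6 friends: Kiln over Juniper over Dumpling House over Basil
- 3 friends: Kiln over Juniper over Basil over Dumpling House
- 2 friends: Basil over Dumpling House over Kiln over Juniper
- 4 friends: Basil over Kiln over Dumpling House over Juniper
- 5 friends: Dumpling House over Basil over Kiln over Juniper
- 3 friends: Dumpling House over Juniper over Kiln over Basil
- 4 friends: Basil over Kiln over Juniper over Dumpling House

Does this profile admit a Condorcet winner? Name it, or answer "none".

Check each pair by majority over 27 ballots:
Basil vs Dumpling House: Basil is ranked higher on 3+2+4+4 = 13 ballots, Dumpling House on 14. Dumpling House wins 14–13.
Basil vs Kiln: Basil wins 15–12.
Basil vs Juniper: Basil wins 15–12.
Dumpling House vs Kiln: Dumpling House is ranked higher on 2+5+3 = 10 ballots, Kiln on 17. Kiln wins 17–10.
Dumpling House vs Juniper: 14 to 13, Dumpling House.
Kiln vs Juniper: Kiln wins 24–3.
Each restaurant drops at least one matchup (Basil loses to Dumpling House; Dumpling House loses to Kiln; Kiln loses to Basil; Juniper loses to Basil); the cycle Basil > Kiln > Dumpling House > Basil rules out a Condorcet winner.

none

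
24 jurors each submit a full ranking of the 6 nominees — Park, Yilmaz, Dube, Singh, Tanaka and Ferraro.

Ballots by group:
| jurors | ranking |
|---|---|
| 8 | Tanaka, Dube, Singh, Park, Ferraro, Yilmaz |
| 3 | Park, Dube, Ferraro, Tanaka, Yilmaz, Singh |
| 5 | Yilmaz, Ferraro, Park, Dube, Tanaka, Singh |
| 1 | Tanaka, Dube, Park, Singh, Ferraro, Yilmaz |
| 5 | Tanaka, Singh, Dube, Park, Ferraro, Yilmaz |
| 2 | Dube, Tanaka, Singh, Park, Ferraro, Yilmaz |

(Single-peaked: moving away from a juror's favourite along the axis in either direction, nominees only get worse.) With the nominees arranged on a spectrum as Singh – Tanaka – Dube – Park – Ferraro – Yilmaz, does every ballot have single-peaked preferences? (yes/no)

yes

Axis positions: Singh=1, Tanaka=2, Dube=3, Park=4, Ferraro=5, Yilmaz=6.
Group 1 (peak Tanaka at position 2): ranking walks positions 2-3-1-4-5-6, expanding outward from the peak — single-peaked.
Group 2 (peak Park at position 4): ranking walks positions 4-3-5-2-6-1, expanding outward from the peak — single-peaked.
Group 3 (peak Yilmaz at position 6): ranking walks positions 6-5-4-3-2-1, expanding outward from the peak — single-peaked.
Group 4 (peak Tanaka at position 2): ranking walks positions 2-3-4-1-5-6, expanding outward from the peak — single-peaked.
Group 5 (peak Tanaka at position 2): ranking walks positions 2-1-3-4-5-6, expanding outward from the peak — single-peaked.
Group 6 (peak Dube at position 3): ranking walks positions 3-2-1-4-5-6, expanding outward from the peak — single-peaked.
Every ranking is single-peaked on this axis.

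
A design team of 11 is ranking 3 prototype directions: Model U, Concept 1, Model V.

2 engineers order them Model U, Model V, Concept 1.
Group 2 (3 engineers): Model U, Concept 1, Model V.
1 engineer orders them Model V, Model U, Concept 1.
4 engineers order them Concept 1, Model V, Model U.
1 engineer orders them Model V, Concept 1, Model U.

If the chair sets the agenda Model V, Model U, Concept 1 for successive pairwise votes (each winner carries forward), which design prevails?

Concept 1

Round 1: Model V vs Model U — 6–5, Model V advances.
Round 2: Model V vs Concept 1 — 4–7, Concept 1 advances.
The agenda winner is Concept 1.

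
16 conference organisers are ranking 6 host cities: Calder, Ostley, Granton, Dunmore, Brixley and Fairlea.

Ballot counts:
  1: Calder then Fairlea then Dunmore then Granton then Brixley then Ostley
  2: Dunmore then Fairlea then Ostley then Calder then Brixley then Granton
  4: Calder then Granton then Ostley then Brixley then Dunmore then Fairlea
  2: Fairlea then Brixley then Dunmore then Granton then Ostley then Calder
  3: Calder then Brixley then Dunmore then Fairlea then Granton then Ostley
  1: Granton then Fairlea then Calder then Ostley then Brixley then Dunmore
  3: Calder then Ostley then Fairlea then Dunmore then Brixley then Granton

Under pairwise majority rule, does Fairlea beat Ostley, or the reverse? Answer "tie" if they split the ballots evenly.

Fairlea

Ballots ranking Fairlea above Ostley: 1 + 2 + 2 + 3 + 1 = 9.
Ballots ranking Ostley above Fairlea: 16 − 9 = 7.
Fairlea wins the head-to-head 9–7.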